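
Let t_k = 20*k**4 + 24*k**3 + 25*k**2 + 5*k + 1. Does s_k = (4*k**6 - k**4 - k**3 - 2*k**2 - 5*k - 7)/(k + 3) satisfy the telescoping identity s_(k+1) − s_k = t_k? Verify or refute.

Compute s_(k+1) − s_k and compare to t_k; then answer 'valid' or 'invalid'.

s_(k+1) = (-5*k + 4*(k + 1)**6 - (k + 1)**4 - (k + 1)**3 - 2*(k + 1)**2 - 12)/(k + 4)
s_(k+1) − s_k = (20*k**6 + 132*k**5 + 257*k**4 + 280*k**3 + 168*k**2 + 39*k - 8)/(k**2 + 7*k + 12)
(s_(k+1) − s_k) − t_k = 4*(-8*k**5 - 44*k**4 - 47*k**3 - 42*k**2 - 7*k - 5)/(k**2 + 7*k + 12)

Invalid: residual 4*(-8*k**5 - 44*k**4 - 47*k**3 - 42*k**2 - 7*k - 5)/(k**2 + 7*k + 12) ≠ 0.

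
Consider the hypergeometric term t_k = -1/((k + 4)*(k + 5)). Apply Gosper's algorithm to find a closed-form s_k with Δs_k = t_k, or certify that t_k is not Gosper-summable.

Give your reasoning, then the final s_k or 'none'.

s_k = -k/(4*k + 16)

Compute t_(k+1)/t_k: get (k + 4)/(k + 6).
Normal form (A,B,C) = (k + 4, k + 6, 1).
Key eq: (k + 4)·f(k+1) = (k + 5)·f(k) + (1).
d = 1 from the (1,1,0) case.
Solve for f: f(k) = k/4 (degree 1 ≤ 1).
Get s_k = R·t_k = -k/(4*k + 16) with R(k) = B(k−1)f(k)/C(k) = k*(k + 5)/4.
Verify: -1/(k**2 + 9*k + 20) matches t_k.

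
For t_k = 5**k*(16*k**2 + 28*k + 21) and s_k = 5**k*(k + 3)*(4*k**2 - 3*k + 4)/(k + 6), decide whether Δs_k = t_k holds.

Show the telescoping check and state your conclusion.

s_(k+1) = 5**(k + 1)*(k + 4)*(-3*k + 4*(k + 1)**2 + 1)/(k + 7)
s_(k+1) − s_k = 5**k*(16*k**4 + 188*k**3 + 697*k**2 + 873*k + 516)/(k**2 + 13*k + 42)
(s_(k+1) − s_k) − t_k = 5**k*(-48*k**3 - 360*k**2 - 576*k - 366)/(k**2 + 13*k + 42)

Invalid: residual 5**k*(-48*k**3 - 360*k**2 - 576*k - 366)/(k**2 + 13*k + 42) ≠ 0.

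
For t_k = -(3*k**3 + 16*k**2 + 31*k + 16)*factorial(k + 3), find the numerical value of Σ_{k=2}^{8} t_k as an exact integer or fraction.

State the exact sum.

Σ = -120708401520

Step 1: r(k) = (3*k**4 + 37*k**3 + 172*k**2 + 354*k + 264)/(3*k**3 + 16*k**2 + 31*k + 16).
Normal form (A,B,C) = (k + 4, 1, k**3 + 16*k**2/3 + 31*k/3 + 16/3).
Need (k + 4)·f(k+1) − (1)·f(k) = k**3 + 16*k**2/3 + 31*k/3 + 16/3.
Degrees (1,0,3) ⇒ d ≤ 2.
Coefficient equations give f(k) = k*(3*k + 1)/3.
So s_k = (B(k−1)f/C)·t_k = (k*(3*k + 1)/(3*k**3 + 16*k**2 + 31*k + 16))·t_k = -k*(3*k + 1)*factorial(k + 3).
Check: Δs_k = -(3*k**3 + 16*k**2 + 31*k + 16)*factorial(k + 3). ✓
Telescoping: Σ = s_(9) − s_(2) = -120708403200 − (-1680) = -120708401520.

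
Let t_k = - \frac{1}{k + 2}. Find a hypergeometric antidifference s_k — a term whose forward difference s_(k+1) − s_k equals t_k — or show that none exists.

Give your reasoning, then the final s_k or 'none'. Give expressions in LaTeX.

Ratio r(k) = (k + 2)/(k + 3).
Take A(k)=k + 2, B(k)=k + 3, C(k)=1.
Need (k + 2)·f(k+1) − (k + 2)·f(k) = 1.
Bound: deg f ≤ 0.
Write f(k) = c0. Then LHS − RHS = -1, requiring -1 = 0: contradictory. No certificate.

not Gosper-summable; s_k does not exist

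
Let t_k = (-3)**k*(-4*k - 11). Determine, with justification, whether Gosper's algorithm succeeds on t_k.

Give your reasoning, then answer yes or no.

Yes. s_k = (-3)**k*(k + 2).

r(k) = 3*(-4*k - 15)/(4*k + 11) after simplifying.
Factor: A=-3; B=1; C=k + 11/4.
Need (-3)·f(k+1) − (1)·f(k) = k + 11/4.
deg f ≤ 1 (via 0,0,1).
Coefficient equations give f(k) = -(k + 2)/4.
Certificate R = B(k−1)f/C = -(k + 2)/(4*k + 11) gives s_k = (-3)**k*(k + 2).
s_(k+1) − s_k = (-3)**k*(-4*k - 11) = t_k.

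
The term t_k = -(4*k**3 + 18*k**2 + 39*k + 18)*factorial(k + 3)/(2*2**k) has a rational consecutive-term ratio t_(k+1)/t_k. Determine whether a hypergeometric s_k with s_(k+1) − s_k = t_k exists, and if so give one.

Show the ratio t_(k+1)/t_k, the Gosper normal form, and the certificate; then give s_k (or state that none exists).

The ratio is (4*k**4 + 46*k**3 + 207*k**2 + 427*k + 316)/(2*(4*k**3 + 18*k**2 + 39*k + 18)).
Gosper form: A/B · C(k+1)/C(k) with A=k/2 + 2, B=1, C=k**3 + 9*k**2/2 + 39*k/4 + 9/2.
Need (k/2 + 2)·f(k+1) − (1)·f(k) = k**3 + 9*k**2/2 + 39*k/4 + 9/2.
From deg A=1, deg B=0, deg C=3: d=2.
Solve for f: f(k) = (4*k**2 + 2*k - 3)/2 (degree 2 ≤ 2).
Get s_k = R·t_k = -(4*k**2 + 2*k - 3)*factorial(k + 3)/2**k with R(k) = B(k−1)f(k)/C(k) = 2*(4*k**2 + 2*k - 3)/(4*k**3 + 18*k**2 + 39*k + 18).
Verify: -(4*k**3 + 18*k**2 + 39*k + 18)*factorial(k + 3)/(2*2**k) matches t_k.

s_k = -(4*k**2 + 2*k - 3)*factorial(k + 3)/2**k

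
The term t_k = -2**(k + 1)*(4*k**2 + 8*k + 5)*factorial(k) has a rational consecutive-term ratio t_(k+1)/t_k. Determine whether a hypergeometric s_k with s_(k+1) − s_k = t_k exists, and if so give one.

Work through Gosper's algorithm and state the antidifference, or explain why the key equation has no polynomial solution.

t_(k+1)/t_k = 2*(4*k**3 + 20*k**2 + 33*k + 17)/(4*k**2 + 8*k + 5).
A = 2*k + 2, B = 1, C = k**2 + 2*k + 5/4.
Key eq: (2*k + 2)·f(k+1) = (1)·f(k) + (k**2 + 2*k + 5/4).
d = 1 from the (1,0,2) case.
A polynomial solution: f(k) = (2*k + 1)/4.
Get s_k = R·t_k = -2**(k + 1)*(2*k + 1)*factorial(k) with R(k) = B(k−1)f(k)/C(k) = (2*k + 1)/(4*k**2 + 8*k + 5).
s_(k+1) − s_k = -2**(k + 1)*(4*k**2 + 8*k + 5)*factorial(k) = t_k.

s_k = -2**(k + 1)*(2*k + 1)*factorial(k)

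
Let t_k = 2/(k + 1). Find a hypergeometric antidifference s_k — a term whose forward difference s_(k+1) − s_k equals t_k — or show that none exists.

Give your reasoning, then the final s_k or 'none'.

Step 1: r(k) = (k + 1)/(k + 2).
Take A(k)=k + 1, B(k)=k + 2, C(k)=1.
Need (k + 1)·f(k+1) − (k + 1)·f(k) = 1.
From deg A=1, deg B=1, deg C=0: d=0.
f = c0 ⇒ A·f(k+1) − B(k−1)·f(k) − C = -1. The system {-1 = 0} is inconsistent; no antidifference.

none — t_k is not Gosper-summable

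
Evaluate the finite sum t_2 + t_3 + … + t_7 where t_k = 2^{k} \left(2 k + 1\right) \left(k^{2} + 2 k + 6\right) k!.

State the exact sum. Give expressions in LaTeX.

The ratio is 2*(k + 1)*(2*k + 3)*(2*k + (k + 1)**2 + 8)/((2*k + 1)*(k**2 + 2*k + 6)).
So A=2*k + 2 and B=1, with C=k**3 + 5*k**2/2 + 7*k + 3.
Need (2*k + 2)·f(k+1) − (1)·f(k) = k**3 + 5*k**2/2 + 7*k + 3.
From deg A=1, deg B=0, deg C=3: d=2.
Coefficient equations give f(k) = (k**2 + 4)/2.
Get s_k = R·t_k = 2**k*(k**2 + 4)*factorial(k) with R(k) = B(k−1)f(k)/C(k) = (k**2 + 4)/((2*k + 1)*(k**2 + 2*k + 6)).
Check: Δs_k = 2**k*(2*k + 1)*(k**2 + 2*k + 6)*factorial(k). ✓
Σ_(k=2)^(7) t_k = s_(8) − s_(2) = 701890560 − (64) = 701890496.

Σ = 701890496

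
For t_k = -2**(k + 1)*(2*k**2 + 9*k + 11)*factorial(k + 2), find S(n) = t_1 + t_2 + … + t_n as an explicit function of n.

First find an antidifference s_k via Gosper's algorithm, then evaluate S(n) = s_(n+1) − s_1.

S(n) = -4*2**n*n*factorial(n + 3) - 8*2**n*factorial(n + 3) + 48

r(k) = 2*(2*k**3 + 19*k**2 + 61*k + 66)/(2*k**2 + 9*k + 11) after simplifying.
Gosper form: A/B · C(k+1)/C(k) with A=2*k + 6, B=1, C=k**2 + 9*k/2 + 11/2.
Need (2*k + 6)·f(k+1) − (1)·f(k) = k**2 + 9*k/2 + 11/2.
Degrees (1,0,2) ⇒ d ≤ 1.
Match coefficients ⇒ f(k) = (k + 1)/2.
Certificate R = B(k−1)f/C = (k + 1)/(2*k**2 + 9*k + 11) gives s_k = -2**(k + 1)*(k + 1)*factorial(k + 2).
Δs = -2**(k + 1)*(2*k**2 + 9*k + 11)*factorial(k + 2), as required.
Σ_(k=1)^n t_k = s_(n+1) − s_(1) = (-2**(n + 2)*(n + 2)*factorial(n + 3)) − (-48), i.e. -4*2**n*n*factorial(n + 3) - 8*2**n*factorial(n + 3) + 48.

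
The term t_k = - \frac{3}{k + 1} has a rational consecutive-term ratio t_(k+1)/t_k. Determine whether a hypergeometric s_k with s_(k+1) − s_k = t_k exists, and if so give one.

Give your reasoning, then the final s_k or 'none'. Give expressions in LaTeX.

not Gosper-summable; s_k does not exist

Ratio r(k) = (k + 1)/(k + 2).
Normal form (A,B,C) = (k + 1, k + 2, 1).
Key eq: (k + 1)·f(k+1) = (k + 1)·f(k) + (1).
d = 0 from the (1,1,0) case.
Write f(k) = c0. Then LHS − RHS = -1, requiring -1 = 0: contradictory. No certificate.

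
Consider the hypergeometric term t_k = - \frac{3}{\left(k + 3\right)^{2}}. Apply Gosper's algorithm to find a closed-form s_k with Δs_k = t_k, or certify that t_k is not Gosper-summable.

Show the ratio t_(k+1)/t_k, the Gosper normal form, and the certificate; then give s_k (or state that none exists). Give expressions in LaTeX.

The ratio is (k + 3)**2/(k + 4)**2.
So A=k**2 + 6*k + 9 and B=k**2 + 8*k + 16, with C=1.
Solve (k**2 + 6*k + 9)·f(k+1) − (k**2 + 6*k + 9)·f(k) = 1.
Degrees (2,2,0) ⇒ d ≤ 0.
f = c0 ⇒ A·f(k+1) − B(k−1)·f(k) − C = -1. The system {-1 = 0} is inconsistent; no antidifference.

none — t_k is not Gosper-summable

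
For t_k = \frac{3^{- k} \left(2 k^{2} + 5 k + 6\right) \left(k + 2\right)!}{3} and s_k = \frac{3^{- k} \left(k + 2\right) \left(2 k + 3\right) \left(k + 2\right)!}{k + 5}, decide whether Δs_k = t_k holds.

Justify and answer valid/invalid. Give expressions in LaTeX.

Invalid: residual - \frac{3^{- k} \left(2 k^{3} + 15 k^{2} + 25 k + 21\right) \left(k + 2\right)!}{\left(k + 5\right) \left(k + 6\right)} ≠ 0.

s_(k+1) = (k + 3)*(2*k + 5)*factorial(k + 3)/(3*3**k*(k + 6))
s_(k+1) − s_k = (2*k**4 + 21*k**3 + 76*k**2 + 141*k + 117)*factorial(k + 2)/(3*3**k*(k + 5)*(k + 6))
(s_(k+1) − s_k) − t_k = -(2*k**3 + 15*k**2 + 25*k + 21)*factorial(k + 2)/(3**k*(k + 5)*(k + 6))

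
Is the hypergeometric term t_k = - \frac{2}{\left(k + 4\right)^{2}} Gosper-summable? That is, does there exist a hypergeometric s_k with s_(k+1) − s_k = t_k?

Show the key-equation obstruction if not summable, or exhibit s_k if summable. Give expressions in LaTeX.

No — t_k has no hypergeometric antidifference.

Step 1: r(k) = (k + 4)**2/(k + 5)**2.
Gosper form: A/B · C(k+1)/C(k) with A=k**2 + 8*k + 16, B=k**2 + 10*k + 25, C=1.
Solve (k**2 + 8*k + 16)·f(k+1) − (k**2 + 8*k + 16)·f(k) = 1.
d = 0 from the (2,2,0) case.
Write f(k) = c0. Then LHS − RHS = -1, requiring -1 = 0: contradictory. No certificate.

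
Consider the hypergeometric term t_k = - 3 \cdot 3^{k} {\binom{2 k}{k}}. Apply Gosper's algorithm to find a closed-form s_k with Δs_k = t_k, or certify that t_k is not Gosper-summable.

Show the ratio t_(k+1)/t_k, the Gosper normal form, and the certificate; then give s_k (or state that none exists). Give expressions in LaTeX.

The ratio is 6*(2*k + 1)/(k + 1).
Gosper form: A/B · C(k+1)/C(k) with A=12*k + 6, B=k + 1, C=1.
Need (12*k + 6)·f(k+1) − (k)·f(k) = 1.
From deg A=1, deg B=1, deg C=0: d=-1.
Negative degree bound (-1): no f exists, t_k not Gosper-summable.

none (Gosper's algorithm certifies no s_k)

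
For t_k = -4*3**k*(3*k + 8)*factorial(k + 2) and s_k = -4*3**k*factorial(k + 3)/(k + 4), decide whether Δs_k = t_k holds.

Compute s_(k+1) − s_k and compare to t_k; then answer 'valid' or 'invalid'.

Invalid: residual 4*3**k*(3*k**2 + 20*k + 31)*factorial(k + 2)/((k + 4)*(k + 5)) ≠ 0.

s_(k+1) = -12*3**k*factorial(k + 4)/(k + 5)
s_(k+1) − s_k = -4*3**k*(3*k**2 + 23*k + 43)*factorial(k + 3)/((k + 4)*(k + 5))
(s_(k+1) − s_k) − t_k = 4*3**k*(3*k**2 + 20*k + 31)*factorial(k + 2)/((k + 4)*(k + 5))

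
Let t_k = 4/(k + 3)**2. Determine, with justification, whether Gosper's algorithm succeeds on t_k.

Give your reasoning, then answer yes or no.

t_(k+1)/t_k = (k + 3)**2/(k + 4)**2.
Normal form (A,B,C) = (k**2 + 6*k + 9, k**2 + 8*k + 16, 1).
Solve (k**2 + 6*k + 9)·f(k+1) − (k**2 + 6*k + 9)·f(k) = 1.
From deg A=2, deg B=2, deg C=0: d=0.
Put f(k) = c0: A·f(k+1) − B(k−1)·f(k) − C = -1; need -1 = 0 — inconsistent ⇒ no f, not summable.

No — the linear system for f has no solution.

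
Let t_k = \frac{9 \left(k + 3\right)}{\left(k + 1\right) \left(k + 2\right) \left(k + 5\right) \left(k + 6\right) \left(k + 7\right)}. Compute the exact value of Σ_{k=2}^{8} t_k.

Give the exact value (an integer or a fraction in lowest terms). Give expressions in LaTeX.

Ratio r(k) = (k + 1)*(k + 4)*(k + 5)/((k + 3)**2*(k + 8)).
Normal form (A,B,C) = (k + 1, k + 8, k**3 + 10*k**2 + 33*k + 36).
Set up (k + 1)·f(k+1) − (k + 7)·f(k) − (k**3 + 10*k**2 + 33*k + 36) = 0.
Bound: deg f ≤ 6.
Match coefficients ⇒ f(k) = k*(k + 2)*(k + 3)*(k + 4)*(k**2 + 12*k + 41)/90.
So s_k = (B(k−1)f/C)·t_k = (k*(k + 2)*(k + 7)*(k**2 + 12*k + 41)/(90*(k + 3)))·t_k = k*(k**2 + 12*k + 41)/(10*(k**3 + 12*k**2 + 41*k + 30)).
Check: Δs_k = 9*(k + 3)/(k**5 + 21*k**4 + 163*k**3 + 567*k**2 + 844*k + 420). ✓
Σ_(k=2)^(8) t_k = s_(9) − s_(2) = 69/700 − (23/280) = 23/1400.

Σ = 23/1400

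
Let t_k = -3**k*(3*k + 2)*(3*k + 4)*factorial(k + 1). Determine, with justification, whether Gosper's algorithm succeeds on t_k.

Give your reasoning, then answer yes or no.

The ratio is 3*(k + 2)*(3*k + 5)*(3*k + 7)/((3*k + 2)*(3*k + 4)).
Take A(k)=3*k + 6, B(k)=1, C(k)=k**2 + 2*k + 8/9.
Need (3*k + 6)·f(k+1) − (1)·f(k) = k**2 + 2*k + 8/9.
d = 1 from the (1,0,2) case.
Solving with deg f ≤ 1: f(k) = (3*k - 2)/9.
Get s_k = R·t_k = -3**k*(3*k - 2)*factorial(k + 1) with R(k) = B(k−1)f(k)/C(k) = (3*k - 2)/((3*k + 2)*(3*k + 4)).
s_(k+1) − s_k = -3**k*(3*k + 2)*(3*k + 4)*factorial(k + 1) = t_k.

Yes. s_k = -3**k*(3*k - 2)*factorial(k + 1).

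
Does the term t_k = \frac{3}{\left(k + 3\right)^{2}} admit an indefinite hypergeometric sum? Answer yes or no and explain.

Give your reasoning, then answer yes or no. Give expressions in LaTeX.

Compute t_(k+1)/t_k: get (k + 3)**2/(k + 4)**2.
Take A(k)=k**2 + 6*k + 9, B(k)=k**2 + 8*k + 16, C(k)=1.
Need (k**2 + 6*k + 9)·f(k+1) − (k**2 + 6*k + 9)·f(k) = 1.
deg f ≤ 0 (via 2,2,0).
Put f(k) = c0: A·f(k+1) − B(k−1)·f(k) − C = -1; need -1 = 0 — inconsistent ⇒ no f, not summable.

No — key equation has no polynomial f.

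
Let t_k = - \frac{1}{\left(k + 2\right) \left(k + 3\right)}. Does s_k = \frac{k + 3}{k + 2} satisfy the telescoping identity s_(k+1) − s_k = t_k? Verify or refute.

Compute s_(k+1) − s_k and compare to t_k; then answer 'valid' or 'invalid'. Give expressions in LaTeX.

Valid: the claim telescopes to t_k.

s_(k+1) = (k + 4)/(k + 3)
s_(k+1) − s_k = -1/(k**2 + 5*k + 6)
(s_(k+1) − s_k) − t_k = 0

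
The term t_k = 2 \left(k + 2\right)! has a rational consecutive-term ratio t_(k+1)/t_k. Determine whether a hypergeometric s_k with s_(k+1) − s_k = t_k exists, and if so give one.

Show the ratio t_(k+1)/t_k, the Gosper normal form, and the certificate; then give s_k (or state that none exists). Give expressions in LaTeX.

none (Gosper's algorithm certifies no s_k)

r(k) = k + 3 after simplifying.
Gosper form: A/B · C(k+1)/C(k) with A=k + 3, B=1, C=1.
Solve (k + 3)·f(k+1) − (1)·f(k) = 1.
Degrees (1,0,0) ⇒ d ≤ -1.
d = -1 < 0 ⇒ no nonzero polynomial f; not summable.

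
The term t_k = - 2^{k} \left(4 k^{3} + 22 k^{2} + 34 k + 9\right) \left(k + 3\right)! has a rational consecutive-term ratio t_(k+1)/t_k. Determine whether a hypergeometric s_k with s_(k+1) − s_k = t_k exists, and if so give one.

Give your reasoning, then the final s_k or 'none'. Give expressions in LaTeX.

s_k = - 2^{k} \left(2 k^{2} - 1\right) \left(k + 3\right)!

t_(k+1)/t_k = 2*(4*k**4 + 50*k**3 + 226*k**2 + 429*k + 276)/(4*k**3 + 22*k**2 + 34*k + 9).
A = 2*k + 8, B = 1, C = k**3 + 11*k**2/2 + 17*k/2 + 9/4.
Solve (2*k + 8)·f(k+1) − (1)·f(k) = k**3 + 11*k**2/2 + 17*k/2 + 9/4.
Degrees (1,0,3) ⇒ d ≤ 2.
Solve for f: f(k) = (2*k**2 - 1)/4 (degree 2 ≤ 2).
Then R = B(k−1)f/C = (2*k**2 - 1)/(4*k**3 + 22*k**2 + 34*k + 9), so s_k = R(k)·t_k = -2**k*(2*k**2 - 1)*factorial(k + 3).
Verify: -2**k*(4*k**3 + 22*k**2 + 34*k + 9)*factorial(k + 3) matches t_k.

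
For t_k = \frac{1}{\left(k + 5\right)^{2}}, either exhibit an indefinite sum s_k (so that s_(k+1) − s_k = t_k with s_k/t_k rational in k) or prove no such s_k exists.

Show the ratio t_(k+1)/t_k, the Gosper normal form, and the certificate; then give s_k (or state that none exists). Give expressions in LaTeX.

none — t_k is not Gosper-summable

t_(k+1)/t_k = (k + 5)**2/(k + 6)**2.
So A=k**2 + 10*k + 25 and B=k**2 + 12*k + 36, with C=1.
Key eq: (k**2 + 10*k + 25)·f(k+1) = (k**2 + 10*k + 25)·f(k) + (1).
Degrees (2,2,0) ⇒ d ≤ 0.
Generic f = c0 gives residual -1; -1 = 0 cannot hold, so t_k is not Gosper-summable.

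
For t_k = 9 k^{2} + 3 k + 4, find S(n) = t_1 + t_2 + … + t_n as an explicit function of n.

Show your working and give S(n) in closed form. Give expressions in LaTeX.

Step 1: r(k) = (9*k**2 + 21*k + 16)/(9*k**2 + 3*k + 4).
Take A(k)=1, B(k)=1, C(k)=k**2 + k/3 + 4/9.
Set up (1)·f(k+1) − (1)·f(k) − (k**2 + k/3 + 4/9) = 0.
Degrees (0,0,2) ⇒ d ≤ 3.
Solve for f: f(k) = k*(3*k**2 - 3*k + 4)/9 (degree 3 ≤ 3).
Get s_k = R·t_k = k*(3*k**2 - 3*k + 4) with R(k) = B(k−1)f(k)/C(k) = k*(3*k**2 - 3*k + 4)/(9*k**2 + 3*k + 4).
s_(k+1) − s_k = 9*k**2 + 3*k + 4 = t_k.
Σ_(k=1)^n t_k = s_(n+1) − s_(1) = (3*n**3 + 6*n**2 + 7*n + 4) − (4), i.e. n*(3*n**2 + 6*n + 7).

S(n) = n \left(3 n^{2} + 6 n + 7\right)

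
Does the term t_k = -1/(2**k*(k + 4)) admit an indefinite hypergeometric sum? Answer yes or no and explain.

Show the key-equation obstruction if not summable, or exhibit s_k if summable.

No — key equation has no polynomial f.

r(k) = (k + 4)/(2*(k + 5)) after simplifying.
Take A(k)=k/2 + 2, B(k)=k + 5, C(k)=1.
Key eq: (k/2 + 2)·f(k+1) = (k + 4)·f(k) + (1).
From deg A=1, deg B=1, deg C=0: d=-1.
deg f ≤ -1 is impossible — no certificate.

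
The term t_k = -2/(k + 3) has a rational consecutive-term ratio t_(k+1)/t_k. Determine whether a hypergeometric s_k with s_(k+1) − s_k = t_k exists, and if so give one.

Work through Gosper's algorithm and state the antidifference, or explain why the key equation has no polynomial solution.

none — t_k is not Gosper-summable

Ratio r(k) = (k + 3)/(k + 4).
Factor: A=k + 3; B=k + 4; C=1.
Set up (k + 3)·f(k+1) − (k + 3)·f(k) − (1) = 0.
From deg A=1, deg B=1, deg C=0: d=0.
f = c0 ⇒ A·f(k+1) − B(k−1)·f(k) − C = -1. The system {-1 = 0} is inconsistent; no antidifference.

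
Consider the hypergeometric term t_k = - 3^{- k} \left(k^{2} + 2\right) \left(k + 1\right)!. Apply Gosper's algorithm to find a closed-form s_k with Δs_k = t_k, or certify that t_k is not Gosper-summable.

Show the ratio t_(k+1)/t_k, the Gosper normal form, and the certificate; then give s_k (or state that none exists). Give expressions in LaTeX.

s_k = - 3^{1 - k} k \left(k + 1\right)!

t_(k+1)/t_k = (k + 2)*((k + 1)**2 + 2)/(3*(k**2 + 2)).
A = k/3 + 2/3, B = 1, C = k**2 + 2.
Need (k/3 + 2/3)·f(k+1) − (1)·f(k) = k**2 + 2.
Bound: deg f ≤ 1.
Solve for f: f(k) = 3*k (degree 1 ≤ 1).
Get s_k = R·t_k = -3**(1 - k)*k*factorial(k + 1) with R(k) = B(k−1)f(k)/C(k) = 3*k/(k**2 + 2).
Check: Δs_k = -(k**2 + 2)*factorial(k + 1)/3**k. ✓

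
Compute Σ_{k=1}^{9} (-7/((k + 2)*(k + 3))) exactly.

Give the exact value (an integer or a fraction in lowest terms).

r(k) = (k + 2)/(k + 4) after simplifying.
Normal form (A,B,C) = (k + 2, k + 4, 1).
Solve (k + 2)·f(k+1) − (k + 3)·f(k) = 1.
d = 1 from the (1,1,0) case.
Solving with deg f ≤ 1: f(k) = k/2.
So s_k = (B(k−1)f/C)·t_k = (k*(k + 3)/2)·t_k = -7*k/(2*k + 4).
s_(k+1) − s_k = -7/(k**2 + 5*k + 6) = t_k.
Evaluate s at k=10 and k=1: -35/12 and -7/6; difference -7/4.

Σ = -7/4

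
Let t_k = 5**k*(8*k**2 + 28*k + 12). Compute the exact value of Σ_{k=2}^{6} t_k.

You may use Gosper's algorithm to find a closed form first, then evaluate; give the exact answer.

Ratio r(k) = 5*(2*k**2 + 11*k + 12)/(2*k**2 + 7*k + 3).
A = 5, B = 1, C = k**2 + 7*k/2 + 3/2.
Key eq: (5)·f(k+1) = (1)·f(k) + (k**2 + 7*k/2 + 3/2).
Degrees (0,0,2) ⇒ d ≤ 2.
Match coefficients ⇒ f(k) = (k**2 + k - 1)/4.
Certificate R = B(k−1)f/C = (k**2 + k - 1)/(2*(k + 3)*(2*k + 1)) gives s_k = 2*5**k*(k**2 + k - 1).
Verify: 5**k*(8*k**2 + 28*k + 12) matches t_k.
Σ_(k=2)^(6) t_k = s_(7) − s_(2) = 8593750 − (250) = 8593500.

Σ = 8593500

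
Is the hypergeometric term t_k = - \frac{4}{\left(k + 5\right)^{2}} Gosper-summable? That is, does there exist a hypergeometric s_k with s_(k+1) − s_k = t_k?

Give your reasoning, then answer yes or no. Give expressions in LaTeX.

No — t_k has no hypergeometric antidifference.

Compute t_(k+1)/t_k: get (k + 5)**2/(k + 6)**2.
Factor: A=k**2 + 10*k + 25; B=k**2 + 12*k + 36; C=1.
f must satisfy (k**2 + 10*k + 25)·f(k+1) − (k**2 + 10*k + 25)·f(k) = 1.
deg f ≤ 0 (via 2,2,0).
Generic f = c0 gives residual -1; -1 = 0 cannot hold, so t_k is not Gosper-summable.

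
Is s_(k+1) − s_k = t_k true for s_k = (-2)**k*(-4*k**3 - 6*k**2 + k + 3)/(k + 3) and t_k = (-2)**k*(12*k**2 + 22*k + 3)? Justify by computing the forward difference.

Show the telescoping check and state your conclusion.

Invalid: residual (-2)**(k + 1)*(12*k**3 + 62*k**2 + 71*k + 6)/(k**2 + 7*k + 12) ≠ 0.

s_(k+1) = 2*(-2)**k*(4*k**3 + 18*k**2 + 23*k + 6)/(k + 4)
s_(k+1) − s_k = (-2)**k*(12*k**4 + 82*k**3 + 177*k**2 + 143*k + 24)/(k**2 + 7*k + 12)
(s_(k+1) − s_k) − t_k = (-2)**(k + 1)*(12*k**3 + 62*k**2 + 71*k + 6)/(k**2 + 7*k + 12)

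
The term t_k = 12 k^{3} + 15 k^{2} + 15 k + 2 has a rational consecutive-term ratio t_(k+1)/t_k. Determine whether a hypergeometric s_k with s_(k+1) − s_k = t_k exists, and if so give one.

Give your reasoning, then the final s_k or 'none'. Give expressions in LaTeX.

r(k) = (12*k**3 + 51*k**2 + 81*k + 44)/(12*k**3 + 15*k**2 + 15*k + 2) after simplifying.
Take A(k)=1, B(k)=1, C(k)=k**3 + 5*k**2/4 + 5*k/4 + 1/6.
Set up (1)·f(k+1) − (1)·f(k) − (k**3 + 5*k**2/4 + 5*k/4 + 1/6) = 0.
Degrees (0,0,3) ⇒ d ≤ 4.
Coefficient equations give f(k) = k*(3*k**3 - k**2 + 3*k - 3)/12.
R(k) = B(k−1)·f(k)/C(k) = k*(3*k**3 - k**2 + 3*k - 3)/(12*k**3 + 15*k**2 + 15*k + 2); s_k = R·t_k = k*(3*k**3 - k**2 + 3*k - 3).
Verify: 12*k**3 + 15*k**2 + 15*k + 2 matches t_k.

s_k = k \left(3 k^{3} - k^{2} + 3 k - 3\right)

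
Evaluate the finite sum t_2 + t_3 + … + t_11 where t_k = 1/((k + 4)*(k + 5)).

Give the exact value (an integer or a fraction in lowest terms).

t_(k+1)/t_k = (k + 4)/(k + 6).
A = k + 4, B = k + 6, C = 1.
Key eq: (k + 4)·f(k+1) = (k + 5)·f(k) + (1).
d = 1 from the (1,1,0) case.
Match coefficients ⇒ f(k) = k/4.
So s_k = (B(k−1)f/C)·t_k = (k*(k + 5)/4)·t_k = k/(4*(k + 4)).
s_(k+1) − s_k = 1/(k**2 + 9*k + 20) = t_k.
Evaluate s at k=12 and k=2: 3/16 and 1/12; difference 5/48.

Σ = 5/48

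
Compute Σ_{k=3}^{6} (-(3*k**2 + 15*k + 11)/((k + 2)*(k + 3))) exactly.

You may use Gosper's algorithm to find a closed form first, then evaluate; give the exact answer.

Ratio r(k) = (k + 2)*(15*k + 3*(k + 1)**2 + 26)/((k + 4)*(3*k**2 + 15*k + 11)).
Factor: A=k + 2; B=k + 4; C=k**2 + 5*k + 11/3.
Set up (k + 2)·f(k+1) − (k + 3)·f(k) − (k**2 + 5*k + 11/3) = 0.
d = 2 from the (1,1,2) case.
A polynomial solution: f(k) = k*(6*k + 5)/6.
Certificate R = B(k−1)f/C = k*(k + 3)*(6*k + 5)/(2*(3*k**2 + 15*k + 11)) gives s_k = k*(-6*k - 5)/(2*(k + 2)).
s_(k+1) − s_k = (-3*k**2 - 15*k - 11)/(k**2 + 5*k + 6) = t_k.
Evaluate s at k=7 and k=3: -329/18 and -69/10; difference -512/45.

Σ = -512/45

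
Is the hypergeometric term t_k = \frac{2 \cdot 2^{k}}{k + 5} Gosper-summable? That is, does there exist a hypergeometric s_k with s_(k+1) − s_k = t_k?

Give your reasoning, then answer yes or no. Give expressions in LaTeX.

Step 1: r(k) = 2*(k + 5)/(k + 6).
Gosper form: A/B · C(k+1)/C(k) with A=2*k + 10, B=k + 6, C=1.
Set up (2*k + 10)·f(k+1) − (k + 5)·f(k) − (1) = 0.
Bound: deg f ≤ -1.
Bound -1 < 0, so the key equation has no polynomial solution.

No — t_k has no hypergeometric antidifference.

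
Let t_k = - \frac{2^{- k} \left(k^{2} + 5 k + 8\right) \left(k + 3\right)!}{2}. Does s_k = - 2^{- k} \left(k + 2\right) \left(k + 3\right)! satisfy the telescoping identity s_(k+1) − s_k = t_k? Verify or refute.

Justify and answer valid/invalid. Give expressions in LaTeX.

s_(k+1) = -(k + 3)*factorial(k + 4)/(2*2**k)
s_(k+1) − s_k = -(k**2 + 5*k + 8)*factorial(k + 3)/(2*2**k)
(s_(k+1) − s_k) − t_k = 0

valid; difference matches t_k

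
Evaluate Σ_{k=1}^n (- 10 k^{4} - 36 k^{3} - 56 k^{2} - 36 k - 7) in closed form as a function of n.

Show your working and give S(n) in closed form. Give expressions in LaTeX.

r(k) = (10*k**4 + 76*k**3 + 224*k**2 + 296*k + 145)/(10*k**4 + 36*k**3 + 56*k**2 + 36*k + 7) after simplifying.
Gosper form: A/B · C(k+1)/C(k) with A=1, B=1, C=k**4 + 18*k**3/5 + 28*k**2/5 + 18*k/5 + 7/10.
Solve (1)·f(k+1) − (1)·f(k) = k**4 + 18*k**3/5 + 28*k**2/5 + 18*k/5 + 7/10.
Degrees (0,0,4) ⇒ d ≤ 5.
A polynomial solution: f(k) = k*(2*k**4 + 4*k**3 + 4*k**2 - k - 2)/10.
Get s_k = R·t_k = k*(-2*k**4 - 4*k**3 - 4*k**2 + k + 2) with R(k) = B(k−1)f(k)/C(k) = k*(2*k**4 + 4*k**3 + 4*k**2 - k - 2)/(10*k**4 + 36*k**3 + 56*k**2 + 36*k + 7).
Verify: -10*k**4 - 36*k**3 - 56*k**2 - 36*k - 7 matches t_k.
Σ_(k=1)^n t_k = s_(n+1) − s_(1) = (-2*n**5 - 14*n**4 - 40*n**3 - 55*n**2 - 34*n - 7) − (-7), i.e. n*(-2*n**4 - 14*n**3 - 40*n**2 - 55*n - 34).

S(n) = n \left(- 2 n^{4} - 14 n^{3} - 40 n^{2} - 55 n - 34\right)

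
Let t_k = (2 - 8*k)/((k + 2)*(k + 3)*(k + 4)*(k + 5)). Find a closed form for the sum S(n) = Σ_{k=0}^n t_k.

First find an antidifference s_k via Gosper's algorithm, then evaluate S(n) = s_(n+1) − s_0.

The ratio is (k + 2)*(4*k + 3)/((k + 6)*(4*k - 1)).
Gosper form: A/B · C(k+1)/C(k) with A=k + 2, B=k + 6, C=k - 1/4.
Key eq: (k + 2)·f(k+1) = (k + 5)·f(k) + (k - 1/4).
Bound: deg f ≤ 3.
Solve for f: f(k) = k*(k - 2)*(k + 11)/96 (degree 3 ≤ 3).
Certificate R = B(k−1)f/C = k*(k - 2)*(k + 5)*(k + 11)/(24*(4*k - 1)) gives s_k = -k*(k**2 + 9*k - 22)/(12*(k + 2)*(k + 3)*(k + 4)).
Verify: 2*(1 - 4*k)/(k**4 + 14*k**3 + 71*k**2 + 154*k + 120) matches t_k.
s_(n+1) = (-n**3 - 12*n**2 + n + 12)/(12*(n**3 + 12*n**2 + 47*n + 60)) and s_(0) = 0, so S(n) = (-n**3 - 12*n**2 + n + 12)/(12*(n**3 + 12*n**2 + 47*n + 60)).

S(n) = (-n**3 - 12*n**2 + n + 12)/(12*(n**3 + 12*n**2 + 47*n + 60))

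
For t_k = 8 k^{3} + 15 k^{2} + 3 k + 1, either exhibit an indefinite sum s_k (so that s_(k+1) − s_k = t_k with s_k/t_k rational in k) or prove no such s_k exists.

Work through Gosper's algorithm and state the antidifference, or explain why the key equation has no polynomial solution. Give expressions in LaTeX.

The ratio is (8*k**3 + 39*k**2 + 57*k + 27)/(8*k**3 + 15*k**2 + 3*k + 1).
Gosper form: A/B · C(k+1)/C(k) with A=1, B=1, C=k**3 + 15*k**2/8 + 3*k/8 + 1/8.
Need (1)·f(k+1) − (1)·f(k) = k**3 + 15*k**2/8 + 3*k/8 + 1/8.
d = 4 from the (0,0,3) case.
A polynomial solution: f(k) = k*(2*k**3 + k**2 - 4*k + 2)/8.
Certificate R = B(k−1)f/C = k*(2*k**3 + k**2 - 4*k + 2)/(8*k**3 + 15*k**2 + 3*k + 1) gives s_k = k*(2*k**3 + k**2 - 4*k + 2).
Check: Δs_k = 8*k**3 + 15*k**2 + 3*k + 1. ✓

s_k = k \left(2 k^{3} + k^{2} - 4 k + 2\right)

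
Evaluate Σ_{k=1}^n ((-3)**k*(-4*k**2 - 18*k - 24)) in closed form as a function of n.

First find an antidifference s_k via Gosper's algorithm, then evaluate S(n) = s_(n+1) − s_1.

r(k) = 3*(-2*k**2 - 13*k - 23)/(2*k**2 + 9*k + 12) after simplifying.
Normal form (A,B,C) = (-3, 1, k**2 + 9*k/2 + 6).
f must satisfy (-3)·f(k+1) − (1)·f(k) = k**2 + 9*k/2 + 6.
deg f ≤ 2 (via 0,0,2).
Solve for f: f(k) = -(k**2 + 3*k + 3)/4 (degree 2 ≤ 2).
Then R = B(k−1)f/C = -(k**2 + 3*k + 3)/(2*(2*k**2 + 9*k + 12)), so s_k = R(k)·t_k = (-3)**k*(k**2 + 3*k + 3).
s_(k+1) − s_k = (-3)**k*(-4*k**2 - 18*k - 24) = t_k.
Evaluate: s_(n+1) = (-3)**(n + 1)*(n**2 + 5*n + 7); subtract s_(1) = -21 ⇒ S(n) = -3*(-3)**n*n**2 - 15*(-3)**n*n - 21*(-3)**n + 21.

S(n) = -3*(-3)**n*n**2 - 15*(-3)**n*n - 21*(-3)**n + 21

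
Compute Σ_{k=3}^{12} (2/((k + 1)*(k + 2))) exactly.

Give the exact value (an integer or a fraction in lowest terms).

Σ = 5/14

r(k) = (k + 1)/(k + 3) after simplifying.
Normal form (A,B,C) = (k + 1, k + 3, 1).
Set up (k + 1)·f(k+1) − (k + 2)·f(k) − (1) = 0.
d = 1 from the (1,1,0) case.
Solve for f: f(k) = k (degree 1 ≤ 1).
Get s_k = R·t_k = 2*k/(k + 1) with R(k) = B(k−1)f(k)/C(k) = k*(k + 2).
Δs = 2/(k**2 + 3*k + 2), as required.
Sum = s_(13) − s_(3); s_(13) = 13/7, s_(3) = 3/2 ⇒ 5/14.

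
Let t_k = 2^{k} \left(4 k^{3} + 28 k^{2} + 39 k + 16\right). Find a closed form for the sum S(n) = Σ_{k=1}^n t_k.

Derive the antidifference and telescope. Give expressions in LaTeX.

S(n) = 8 \cdot 2^{n} n^{3} + 32 \cdot 2^{n} n^{2} + 38 \cdot 2^{n} n + 18 \cdot 2^{n} - 18

Compute t_(k+1)/t_k: get 2*(4*k**3 + 40*k**2 + 107*k + 87)/(4*k**3 + 28*k**2 + 39*k + 16).
Factor: A=2; B=1; C=k**3 + 7*k**2 + 39*k/4 + 4.
f must satisfy (2)·f(k+1) − (1)·f(k) = k**3 + 7*k**2 + 39*k/4 + 4.
d = 3 from the (0,0,3) case.
Solving with deg f ≤ 3: f(k) = (4*k**3 + 4*k**2 - k + 2)/4.
R(k) = B(k−1)·f(k)/C(k) = (4*k**3 + 4*k**2 - k + 2)/(4*k**3 + 28*k**2 + 39*k + 16); s_k = R·t_k = 2**k*(4*k**3 + 4*k**2 - k + 2).
s_(k+1) − s_k = 2**k*(4*k**3 + 28*k**2 + 39*k + 16) = t_k.
s_(n+1) = 2**(n + 1)*(4*n**3 + 16*n**2 + 19*n + 9) and s_(1) = 18, so S(n) = 8*2**n*n**3 + 32*2**n*n**2 + 38*2**n*n + 18*2**n - 18.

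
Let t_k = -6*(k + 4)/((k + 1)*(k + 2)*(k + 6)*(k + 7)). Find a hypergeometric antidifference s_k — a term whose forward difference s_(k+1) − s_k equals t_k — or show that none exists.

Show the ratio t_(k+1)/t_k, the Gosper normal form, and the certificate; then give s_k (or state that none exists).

Compute t_(k+1)/t_k: get (k + 1)*(k + 5)*(k + 6)/((k + 3)*(k + 4)*(k + 8)).
A = k + 1, B = k + 8, C = k**4 + 16*k**3 + 95*k**2 + 248*k + 240.
f must satisfy (k + 1)·f(k+1) − (k + 7)·f(k) = k**4 + 16*k**3 + 95*k**2 + 248*k + 240.
d = 6 from the (1,1,4) case.
A polynomial solution: f(k) = k*(k + 2)*(k + 3)*(k + 4)*(k + 5)*(k + 7)/12.
Certificate R = B(k−1)f/C = k*(k + 2)*(k + 7)**2/(12*(k + 4)) gives s_k = k*(-k - 7)/(2*(k**2 + 7*k + 6)).
s_(k+1) − s_k = 6*(-k - 4)/(k**4 + 16*k**3 + 83*k**2 + 152*k + 84) = t_k.

s_k = k*(-k - 7)/(2*(k**2 + 7*k + 6))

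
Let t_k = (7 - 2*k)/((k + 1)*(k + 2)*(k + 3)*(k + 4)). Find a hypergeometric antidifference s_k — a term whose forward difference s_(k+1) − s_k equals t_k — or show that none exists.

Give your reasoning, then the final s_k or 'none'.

Step 1: r(k) = (k + 1)*(2*k - 5)/((k + 5)*(2*k - 7)).
Normal form (A,B,C) = (k + 1, k + 5, k - 7/2).
Need (k + 1)·f(k+1) − (k + 4)·f(k) = k - 7/2.
Degrees (1,1,1) ⇒ d ≤ 3.
Match coefficients ⇒ f(k) = -k*(k**2 + 6*k + 14)/6.
Then R = B(k−1)f/C = -k*(k + 4)*(k**2 + 6*k + 14)/(3*(2*k - 7)), so s_k = R(k)·t_k = k*(k**2 + 6*k + 14)/(3*(k + 1)*(k + 2)*(k + 3)).
s_(k+1) − s_k = (7 - 2*k)/(k**4 + 10*k**3 + 35*k**2 + 50*k + 24) = t_k.

s_k = k*(k**2 + 6*k + 14)/(3*(k + 1)*(k + 2)*(k + 3))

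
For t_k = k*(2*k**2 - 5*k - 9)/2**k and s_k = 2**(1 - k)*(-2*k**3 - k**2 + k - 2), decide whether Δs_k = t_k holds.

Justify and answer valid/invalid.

Valid — Δs_k = t_k.

s_(k+1) = (k - 2*(k + 1)**3 - (k + 1)**2 - 1)/2**k
s_(k+1) − s_k = k*(2*k**2 - 5*k - 9)/2**k
(s_(k+1) − s_k) − t_k = 0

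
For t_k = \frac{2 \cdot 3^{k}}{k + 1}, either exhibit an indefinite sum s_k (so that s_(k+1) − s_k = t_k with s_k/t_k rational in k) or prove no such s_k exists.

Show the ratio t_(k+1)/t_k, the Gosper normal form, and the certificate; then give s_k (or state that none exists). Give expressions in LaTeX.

none (Gosper's algorithm certifies no s_k)

Step 1: r(k) = 3*(k + 1)/(k + 2).
Gosper form: A/B · C(k+1)/C(k) with A=3*k + 3, B=k + 2, C=1.
Need (3*k + 3)·f(k+1) − (k + 1)·f(k) = 1.
deg f ≤ -1 (via 1,1,0).
deg f ≤ -1 is impossible — no certificate.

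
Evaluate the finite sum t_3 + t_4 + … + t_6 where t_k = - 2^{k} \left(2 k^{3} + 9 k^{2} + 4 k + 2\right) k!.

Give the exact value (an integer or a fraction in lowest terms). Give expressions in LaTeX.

Ratio r(k) = 2*(2*k**4 + 17*k**3 + 43*k**2 + 45*k + 17)/(2*k**3 + 9*k**2 + 4*k + 2).
Factor: A=2*k + 2; B=1; C=k**3 + 9*k**2/2 + 2*k + 1.
Solve (2*k + 2)·f(k+1) − (1)·f(k) = k**3 + 9*k**2/2 + 2*k + 1.
deg f ≤ 2 (via 1,0,3).
Solve for f: f(k) = (k**2 + 2*k - 4)/2 (degree 2 ≤ 2).
R(k) = B(k−1)·f(k)/C(k) = (k**2 + 2*k - 4)/(2*k**3 + 9*k**2 + 4*k + 2); s_k = R·t_k = -2**k*(k**2 + 2*k - 4)*factorial(k).
Check: Δs_k = -2**k*(2*k**3 + 9*k**2 + 4*k + 2)*factorial(k). ✓
Σ_(k=3)^(6) t_k = s_(7) − s_(3) = -38062080 − (-528) = -38061552.

Σ = -38061552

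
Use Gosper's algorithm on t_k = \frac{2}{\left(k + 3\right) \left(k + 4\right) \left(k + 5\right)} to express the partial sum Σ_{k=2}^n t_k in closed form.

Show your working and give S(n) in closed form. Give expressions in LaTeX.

S(n) = \frac{n^{2} + 9 n - 10}{30 \left(n^{2} + 9 n + 20\right)}

Step 1: r(k) = (k + 3)/(k + 6).
A = k + 3, B = k + 6, C = 1.
f must satisfy (k + 3)·f(k+1) − (k + 5)·f(k) = 1.
deg f ≤ 2 (via 1,1,0).
Coefficient equations give f(k) = k*(k + 7)/24.
So s_k = (B(k−1)f/C)·t_k = (k*(k + 5)*(k + 7)/24)·t_k = k*(k + 7)/(12*(k + 3)*(k + 4)).
Verify: 2/(k**3 + 12*k**2 + 47*k + 60) matches t_k.
Telescope: S(n) = s_(n+1) − s_(2) = (n**2 + 9*n + 8)/(12*(n**2 + 9*n + 20)) − (1/20) = (n**2 + 9*n - 10)/(30*(n**2 + 9*n + 20)).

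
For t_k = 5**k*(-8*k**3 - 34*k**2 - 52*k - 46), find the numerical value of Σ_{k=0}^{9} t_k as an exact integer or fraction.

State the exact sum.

The ratio is 5*(4*k**3 + 29*k**2 + 72*k + 70)/(4*k**3 + 17*k**2 + 26*k + 23).
Factor: A=5; B=1; C=k**3 + 17*k**2/4 + 13*k/2 + 23/4.
Set up (5)·f(k+1) − (1)·f(k) − (k**3 + 17*k**2/4 + 13*k/2 + 23/4) = 0.
Bound: deg f ≤ 3.
Coefficient equations give f(k) = (k + 1)*(2*k**2 - k + 4)/8.
Get s_k = R·t_k = 5**k*(-2*k**3 - k**2 - 3*k - 4) with R(k) = B(k−1)f(k)/C(k) = (k + 1)*(2*k**2 - k + 4)/(2*(4*k**3 + 17*k**2 + 26*k + 23)).
Check: Δs_k = 5**k*(-8*k**3 - 34*k**2 - 52*k - 46). ✓
Σ_(k=0)^(9) t_k = s_(10) − s_(0) = -20839843750 − (-4) = -20839843746.

Σ = -20839843746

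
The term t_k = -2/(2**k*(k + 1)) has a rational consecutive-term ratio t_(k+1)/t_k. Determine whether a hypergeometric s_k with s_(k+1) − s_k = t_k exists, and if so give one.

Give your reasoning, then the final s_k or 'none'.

no hypergeometric antidifference exists

Ratio r(k) = (k + 1)/(2*(k + 2)).
Normal form (A,B,C) = (k/2 + 1/2, k + 2, 1).
Need (k/2 + 1/2)·f(k+1) − (k + 1)·f(k) = 1.
From deg A=1, deg B=1, deg C=0: d=-1.
Negative degree bound (-1): no f exists, t_k not Gosper-summable.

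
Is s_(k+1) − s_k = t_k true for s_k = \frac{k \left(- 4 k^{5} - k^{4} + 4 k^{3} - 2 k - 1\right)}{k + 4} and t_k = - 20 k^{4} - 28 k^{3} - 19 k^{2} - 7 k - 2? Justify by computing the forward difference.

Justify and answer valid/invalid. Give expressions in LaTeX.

Invalid: residual \frac{3 \left(16 k^{5} + 111 k^{4} + 132 k^{3} + 82 k^{2} + 29 k + 8\right)}{k^{2} + 9 k + 20} ≠ 0.

s_(k+1) = -(k + 1)*(2*k + 4*(k + 1)**5 + (k + 1)**4 - 4*(k + 1)**3 + 3)/(k + 5)
s_(k+1) − s_k = (-20*k**6 - 160*k**5 - 338*k**4 - 342*k**3 - 199*k**2 - 71*k - 16)/(k**2 + 9*k + 20)
(s_(k+1) − s_k) − t_k = 3*(16*k**5 + 111*k**4 + 132*k**3 + 82*k**2 + 29*k + 8)/(k**2 + 9*k + 20)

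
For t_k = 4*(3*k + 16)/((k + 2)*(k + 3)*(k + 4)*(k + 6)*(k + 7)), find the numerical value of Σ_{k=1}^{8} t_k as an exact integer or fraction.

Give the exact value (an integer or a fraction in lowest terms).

The ratio is (k + 2)*(k + 6)*(3*k + 19)/((k + 5)*(k + 8)*(3*k + 16)).
A = k + 2, B = k + 8, C = k**2 + 31*k/3 + 80/3.
f must satisfy (k + 2)·f(k+1) − (k + 7)·f(k) = k**2 + 31*k/3 + 80/3.
deg f ≤ 5 (via 1,1,2).
Coefficient equations give f(k) = k*(k + 4)*(k + 5)*(k**2 + 11*k + 36)/108.
Certificate R = B(k−1)f/C = k*(k + 4)*(k + 7)*(k**2 + 11*k + 36)/(36*(3*k + 16)) gives s_k = k*(k**2 + 11*k + 36)/(9*(k**3 + 11*k**2 + 36*k + 36)).
s_(k+1) − s_k = 4*(3*k + 16)/(k**5 + 22*k**4 + 185*k**3 + 740*k**2 + 1404*k + 1008) = t_k.
Σ_(k=1)^(8) t_k = s_(9) − s_(1) = 6/55 − (4/63) = 158/3465.

Σ = 158/3465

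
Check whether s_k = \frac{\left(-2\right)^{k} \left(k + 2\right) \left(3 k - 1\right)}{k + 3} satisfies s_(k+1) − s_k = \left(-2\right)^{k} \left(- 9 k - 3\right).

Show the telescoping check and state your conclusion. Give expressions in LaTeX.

Invalid: residual \frac{\left(-2\right)^{k} \left(9 k^{2} + 33 k + 8\right)}{k^{2} + 7 k + 12} ≠ 0.

s_(k+1) = (-2)**(k + 1)*(k + 3)*(3*k + 2)/(k + 4)
s_(k+1) − s_k = (-2)**k*(-9*k**3 - 57*k**2 - 96*k - 28)/(k**2 + 7*k + 12)
(s_(k+1) − s_k) − t_k = (-2)**k*(9*k**2 + 33*k + 8)/(k**2 + 7*k + 12)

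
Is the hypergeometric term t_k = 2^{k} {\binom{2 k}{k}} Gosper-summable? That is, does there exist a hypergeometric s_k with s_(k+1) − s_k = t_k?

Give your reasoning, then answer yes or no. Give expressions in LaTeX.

Step 1: r(k) = 4*(2*k + 1)/(k + 1).
A = 8*k + 4, B = k + 1, C = 1.
Key eq: (8*k + 4)·f(k+1) = (k)·f(k) + (1).
d = -1 from the (1,1,0) case.
deg f ≤ -1 is impossible — no certificate.

No — t_k has no hypergeometric antidifference.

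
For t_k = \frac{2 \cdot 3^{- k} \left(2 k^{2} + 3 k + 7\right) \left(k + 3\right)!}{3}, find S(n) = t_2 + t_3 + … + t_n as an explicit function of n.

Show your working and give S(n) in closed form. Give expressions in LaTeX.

S(n) = -80 + \frac{4 \cdot 3^{- n} n \left(n + 4\right)!}{3} + \frac{2 \cdot 3^{- n} \left(n + 4\right)!}{3}

t_(k+1)/t_k = (k + 4)*(3*k + 2*(k + 1)**2 + 10)/(3*(2*k**2 + 3*k + 7)).
So A=k/3 + 4/3 and B=1, with C=k**2 + 3*k/2 + 7/2.
Need (k/3 + 4/3)·f(k+1) − (1)·f(k) = k**2 + 3*k/2 + 7/2.
From deg A=1, deg B=0, deg C=2: d=1.
Solving with deg f ≤ 1: f(k) = 3*(2*k - 1)/2.
Then R = B(k−1)f/C = 3*(2*k - 1)/(2*k**2 + 3*k + 7), so s_k = R(k)·t_k = 2*(2*k - 1)*factorial(k + 3)/3**k.
Δs = 2*(2*k**2 + 3*k + 7)*factorial(k + 3)/(3*3**k), as required.
Evaluate: s_(n+1) = 2*3**(-n - 1)*(2*n + 1)*factorial(n + 4); subtract s_(2) = 80 ⇒ S(n) = -80 + 4*n*factorial(n + 4)/(3*3**n) + 2*factorial(n + 4)/(3*3**n).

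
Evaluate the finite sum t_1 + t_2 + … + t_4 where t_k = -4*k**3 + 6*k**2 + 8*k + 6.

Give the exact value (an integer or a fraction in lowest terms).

The ratio is (2*k**3 + 3*k**2 - 4*k - 8)/(2*k**3 - 3*k**2 - 4*k - 3).
Gosper form: A/B · C(k+1)/C(k) with A=1, B=1, C=k**3 - 3*k**2/2 - 2*k - 3/2.
Set up (1)·f(k+1) − (1)·f(k) − (k**3 - 3*k**2/2 - 2*k - 3/2) = 0.
Degrees (0,0,3) ⇒ d ≤ 4.
Coefficient equations give f(k) = k*(k**3 - 4*k**2 - 3)/4.
So s_k = (B(k−1)f/C)·t_k = (k*(k**3 - 4*k**2 - 3)/(2*(2*k**3 - 3*k**2 - 4*k - 3)))·t_k = k*(-k**3 + 4*k**2 + 3).
s_(k+1) − s_k = -4*k**3 + 6*k**2 + 8*k + 6 = t_k.
Sum = s_(5) − s_(1); s_(5) = -110, s_(1) = 6 ⇒ -116.

Σ = -116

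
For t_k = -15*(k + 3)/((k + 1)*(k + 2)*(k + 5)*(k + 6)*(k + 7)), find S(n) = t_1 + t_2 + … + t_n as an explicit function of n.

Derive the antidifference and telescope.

S(n) = 5*n*(-n**2 - 15*n - 68)/(84*(n**3 + 15*n**2 + 68*n + 84))

Ratio r(k) = (k + 1)*(k + 4)*(k + 5)/((k + 3)**2*(k + 8)).
A = k + 1, B = k + 8, C = k**3 + 10*k**2 + 33*k + 36.
Set up (k + 1)·f(k+1) − (k + 7)·f(k) − (k**3 + 10*k**2 + 33*k + 36) = 0.
Bound: deg f ≤ 6.
Solving with deg f ≤ 6: f(k) = k*(k + 2)*(k + 3)*(k + 4)*(k**2 + 12*k + 41)/90.
Certificate R = B(k−1)f/C = k*(k + 2)*(k + 7)*(k**2 + 12*k + 41)/(90*(k + 3)) gives s_k = k*(-k**2 - 12*k - 41)/(6*(k**3 + 12*k**2 + 41*k + 30)).
Verify: 15*(-k - 3)/(k**5 + 21*k**4 + 163*k**3 + 567*k**2 + 844*k + 420) matches t_k.
Telescope: S(n) = s_(n+1) − s_(1) = (-n**3 - 15*n**2 - 68*n - 54)/(6*(n**3 + 15*n**2 + 68*n + 84)) − (-3/28) = 5*n*(-n**2 - 15*n - 68)/(84*(n**3 + 15*n**2 + 68*n + 84)).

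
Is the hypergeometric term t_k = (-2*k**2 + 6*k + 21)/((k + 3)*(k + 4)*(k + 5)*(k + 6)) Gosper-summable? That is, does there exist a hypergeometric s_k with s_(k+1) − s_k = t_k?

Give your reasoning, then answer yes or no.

Compute t_(k+1)/t_k: get (k + 3)*(6*k - 2*(k + 1)**2 + 27)/((k + 7)*(-2*k**2 + 6*k + 21)).
A = k + 3, B = k + 7, C = k**2 - 3*k - 21/2.
Set up (k + 3)·f(k+1) − (k + 6)·f(k) − (k**2 - 3*k - 21/2) = 0.
d = 3 from the (1,1,2) case.
A polynomial solution: f(k) = -k*(k**2 + 132*k + 287)/120.
Then R = B(k−1)f/C = -k*(k + 6)*(k**2 + 132*k + 287)/(60*(2*k**2 - 6*k - 21)), so s_k = R(k)·t_k = k*(k**2 + 132*k + 287)/(60*(k + 3)*(k + 4)*(k + 5)).
s_(k+1) − s_k = (-2*k**2 + 6*k + 21)/(k**4 + 18*k**3 + 119*k**2 + 342*k + 360) = t_k.

Yes. s_k = k*(k**2 + 132*k + 287)/(60*(k + 3)*(k + 4)*(k + 5)).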